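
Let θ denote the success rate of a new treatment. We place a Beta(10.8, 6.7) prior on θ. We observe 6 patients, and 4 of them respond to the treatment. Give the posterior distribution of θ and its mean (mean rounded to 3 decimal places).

Observing 4 successes and 2 failures updates Beta(10.8, 6.7) by adding the success and failure counts to the two shape parameters: α = 10.8+4 = 14.8, β = 6.7+2 = 8.7.
Posterior mean = α/(α+β) = 14.8/23.5 = 0.630.

Posterior: Beta(14.8, 8.7); mean ≈ 0.630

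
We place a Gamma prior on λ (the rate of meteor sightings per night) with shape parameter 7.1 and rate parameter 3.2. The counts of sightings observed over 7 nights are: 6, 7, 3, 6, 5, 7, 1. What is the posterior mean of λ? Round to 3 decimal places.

Posterior mean ≈ 4.127

Total count ∑xᵢ = 35 over n = 7 nights.
Gamma is conjugate to the Poisson likelihood: posterior is Gamma(shape = 7.1+35 = 42.1, rate = 3.2+7 = 10.2).
E[λ | data] = 42.1/10.2 = 4.127.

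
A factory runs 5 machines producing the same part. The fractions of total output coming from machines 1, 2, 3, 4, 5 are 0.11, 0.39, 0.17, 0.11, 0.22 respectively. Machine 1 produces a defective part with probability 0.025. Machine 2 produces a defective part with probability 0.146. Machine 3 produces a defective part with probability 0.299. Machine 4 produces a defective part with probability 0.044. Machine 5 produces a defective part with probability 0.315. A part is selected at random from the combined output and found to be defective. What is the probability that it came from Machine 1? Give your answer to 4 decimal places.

Posterior probability ≈ 0.0149

Tabulate prior·likelihood by source: [1] prior 0.11, lik 0.025, product 0.002750; [2] prior 0.39, lik 0.146, product 0.05694; [3] prior 0.17, lik 0.299, product 0.05083; [4] prior 0.11, lik 0.044, product 0.004840; [5] prior 0.22, lik 0.315, product 0.06930.
Normalizing constant = 0.18466; the posterior for Machine 1 is its product over the sum, 0.002750/0.18466 = 0.0149.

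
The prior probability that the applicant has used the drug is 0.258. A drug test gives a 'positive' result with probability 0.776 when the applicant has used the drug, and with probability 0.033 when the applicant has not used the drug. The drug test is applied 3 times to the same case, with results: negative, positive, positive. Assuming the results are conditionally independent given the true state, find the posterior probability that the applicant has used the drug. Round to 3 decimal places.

Posterior P(H) ≈ 0.978

Let H be the event that the applicant has used the drug; start with P(H) = 0.258. P('positive'|H) = 0.776, P('positive'|¬H) = 0.033.
Update on result 1 ('negative'): P(H) ← 0.224·0.2580 / (0.224·0.2580 + 0.967·0.7420) = 0.057792/0.77531 = 0.0745.
Update on result 2 ('positive'): P(H) ← 0.776·0.0745 / (0.776·0.0745 + 0.033·0.9255) = 0.057844/0.088384 = 0.6545.
Update on result 3 ('positive'): P(H) ← 0.776·0.6545 / (0.776·0.6545 + 0.033·0.3455) = 0.50786/0.51926 = 0.9780.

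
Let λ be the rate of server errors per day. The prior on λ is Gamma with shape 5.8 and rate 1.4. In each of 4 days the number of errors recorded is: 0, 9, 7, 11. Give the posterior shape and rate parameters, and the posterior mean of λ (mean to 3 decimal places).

Posterior: Gamma(shape=32.8, rate=5.4); mean ≈ 6.074

Total count ∑xᵢ = 27 over n = 4 days.
Gamma is conjugate to the Poisson likelihood: posterior is Gamma(shape = 5.8+27 = 32.8, rate = 1.4+4 = 5.4).
Posterior mean = shape/rate = 32.8/5.4 = 6.074.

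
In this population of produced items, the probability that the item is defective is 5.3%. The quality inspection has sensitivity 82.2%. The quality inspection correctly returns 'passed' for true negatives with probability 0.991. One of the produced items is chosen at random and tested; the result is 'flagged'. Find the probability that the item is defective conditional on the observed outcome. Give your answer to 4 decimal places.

Write H for 'the item is defective'. Prior odds H:¬H = 0.053/0.947 = 0.055966. For the 'flagged' outcome, the likelihood ratio is 0.822/0.009 = 91.333.
Posterior odds = 0.055966 × 91.333 = 5.1116, so P(H|E) = 5.1116/(1+5.1116) = 0.8364.

P(H | E) ≈ 0.8364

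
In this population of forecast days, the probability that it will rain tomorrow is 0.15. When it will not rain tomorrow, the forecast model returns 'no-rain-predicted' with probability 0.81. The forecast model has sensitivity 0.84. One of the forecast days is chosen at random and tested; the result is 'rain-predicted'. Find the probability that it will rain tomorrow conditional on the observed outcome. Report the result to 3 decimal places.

P(H | E) ≈ 0.438

Write H for 'it will rain tomorrow'. Prior odds H:¬H = 0.15/0.85 = 0.17647. For the 'rain-predicted' outcome, the likelihood ratio is 0.84/0.19 = 4.4211.
Posterior odds = 0.17647 × 4.4211 = 0.78019, so P(H|E) = 0.78019/(1+0.78019) = 0.438.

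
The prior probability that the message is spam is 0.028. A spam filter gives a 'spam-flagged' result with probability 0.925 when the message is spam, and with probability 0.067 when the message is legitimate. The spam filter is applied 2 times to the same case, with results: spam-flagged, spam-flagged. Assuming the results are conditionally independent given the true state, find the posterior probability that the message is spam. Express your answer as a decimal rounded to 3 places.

Posterior P(H) ≈ 0.846

Let H be the event that the message is spam; start with P(H) = 0.028. P('spam-flagged'|H) = 0.925, P('spam-flagged'|¬H) = 0.067.
Update on result 1 ('spam-flagged'): P(H) ← 0.925·0.0280 / (0.925·0.0280 + 0.067·0.9720) = 0.025900/0.091024 = 0.2845.
Update on result 2 ('spam-flagged'): P(H) ← 0.925·0.2845 / (0.925·0.2845 + 0.067·0.7155) = 0.26320/0.31114 = 0.8459.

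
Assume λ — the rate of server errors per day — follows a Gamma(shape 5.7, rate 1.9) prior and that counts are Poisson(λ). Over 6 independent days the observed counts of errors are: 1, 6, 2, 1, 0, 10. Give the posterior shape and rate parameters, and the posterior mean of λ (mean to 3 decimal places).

The Poisson likelihood adds the total count to the shape and the number of exposure periods to the rate. Here ∑xᵢ = 20 and n = 6, so shape 5.7→25.7 and rate 1.9→7.9.
Posterior mean = shape/rate = 25.7/7.9 = 3.253.

Posterior: Gamma(shape=25.7, rate=7.9); mean ≈ 3.253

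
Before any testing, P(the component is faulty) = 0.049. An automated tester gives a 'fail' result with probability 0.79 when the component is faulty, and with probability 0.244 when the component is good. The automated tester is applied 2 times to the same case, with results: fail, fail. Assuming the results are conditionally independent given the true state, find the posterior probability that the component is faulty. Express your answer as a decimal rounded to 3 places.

Posterior P(H) ≈ 0.351

With H the event that the component is faulty, the joint likelihood of the observed sequence is P(data|H) = 0.79·0.79 = 0.62410 and P(data|¬H) = 0.244·0.244 = 0.059536.
Bayes: P(H|data) = 0.049·0.62410 / (0.049·0.62410 + 0.951·0.059536) = 0.030581/0.087200 = 0.3507.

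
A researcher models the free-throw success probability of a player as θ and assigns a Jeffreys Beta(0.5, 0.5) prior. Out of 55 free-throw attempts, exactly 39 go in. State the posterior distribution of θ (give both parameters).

The binomial likelihood is conjugate to the Beta prior: with 39 successes and 16 failures, the posterior is Beta(0.5+39, 0.5+16) = Beta(39.5, 16.5).

Posterior: Beta(39.5, 16.5)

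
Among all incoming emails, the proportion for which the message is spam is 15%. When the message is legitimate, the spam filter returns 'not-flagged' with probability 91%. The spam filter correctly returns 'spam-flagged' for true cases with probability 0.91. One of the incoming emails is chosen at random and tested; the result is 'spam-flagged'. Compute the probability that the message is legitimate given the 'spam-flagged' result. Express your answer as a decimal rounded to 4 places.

Write H for 'the message is spam'. Prior odds H:¬H = 0.15/0.85 = 0.17647. For the 'spam-flagged' outcome, the likelihood ratio is 0.91/0.09 = 10.111.
Posterior odds = 0.17647 × 10.111 = 1.7843, so P(H|E) = 1.7843/(1+1.7843) = 0.6408. Then P(¬H|E) = 1 − 0.6408 = 0.3592.

P(¬H | E) ≈ 0.3592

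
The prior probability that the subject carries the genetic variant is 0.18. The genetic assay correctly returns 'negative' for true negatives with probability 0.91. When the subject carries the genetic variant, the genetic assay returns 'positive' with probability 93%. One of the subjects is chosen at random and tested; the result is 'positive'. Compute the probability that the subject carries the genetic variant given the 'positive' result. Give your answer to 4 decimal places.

P(H | E) ≈ 0.6940

Write H for 'the subject carries the genetic variant'. Prior odds H:¬H = 0.18/0.82 = 0.21951. For the 'positive' outcome, the likelihood ratio is 0.93/0.09 = 10.333.
Posterior odds = 0.21951 × 10.333 = 2.2683, so P(H|E) = 2.2683/(1+2.2683) = 0.6940.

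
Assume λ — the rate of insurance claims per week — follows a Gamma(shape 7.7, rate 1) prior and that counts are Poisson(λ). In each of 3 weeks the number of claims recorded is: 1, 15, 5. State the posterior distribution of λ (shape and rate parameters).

Posterior: Gamma(shape=28.7, rate=4)

Total count ∑xᵢ = 21 over n = 3 weeks.
Gamma is conjugate to the Poisson likelihood: posterior is Gamma(shape = 7.7+21 = 28.7, rate = 1+3 = 4).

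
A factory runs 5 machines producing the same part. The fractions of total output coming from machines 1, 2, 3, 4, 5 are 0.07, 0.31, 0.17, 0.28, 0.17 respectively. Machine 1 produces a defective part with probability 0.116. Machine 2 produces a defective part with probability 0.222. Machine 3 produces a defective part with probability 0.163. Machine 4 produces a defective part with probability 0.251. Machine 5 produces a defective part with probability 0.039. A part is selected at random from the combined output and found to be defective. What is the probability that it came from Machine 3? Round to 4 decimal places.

P(defective|M1) = 0.116; P(defective|M2) = 0.222; P(defective|M3) = 0.163; P(defective|M4) = 0.251; P(defective|M5) = 0.039.
Prior × likelihood for each source: 0.07·0.116=0.008120, 0.31·0.222=0.06882, 0.17·0.163=0.02771, 0.28·0.251=0.07028, 0.17·0.039=0.006630. Summing gives P(defective) = 0.18156.
P(Machine 3 | defective) = 0.02771 / 0.18156 = 0.1526.

Posterior probability ≈ 0.1526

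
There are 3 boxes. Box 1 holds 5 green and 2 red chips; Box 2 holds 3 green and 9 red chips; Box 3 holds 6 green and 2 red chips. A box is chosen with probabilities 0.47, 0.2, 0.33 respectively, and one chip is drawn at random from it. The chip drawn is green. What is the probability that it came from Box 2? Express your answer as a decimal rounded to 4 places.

Tabulate prior·likelihood by source: [1] prior 0.47, lik 0.7143, product 0.3357; [2] prior 0.2, lik 0.25, product 0.05000; [3] prior 0.33, lik 0.75, product 0.2475.
Normalizing constant = 0.63321; the posterior for Box 2 is its product over the sum, 0.05000/0.63321 = 0.0790.

Posterior probability ≈ 0.0790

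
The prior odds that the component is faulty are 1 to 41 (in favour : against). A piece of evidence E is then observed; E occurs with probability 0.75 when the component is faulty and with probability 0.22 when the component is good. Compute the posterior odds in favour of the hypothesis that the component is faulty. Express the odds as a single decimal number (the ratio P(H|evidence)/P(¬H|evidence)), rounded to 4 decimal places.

Posterior odds ≈ 0.0831

Prior odds = 1/41 = 0.024390. In log-odds, ln(0.024390) = -3.7136.
Add log likelihood ratio: ln(3.4091) = 1.2264.
Posterior log-odds = -2.4871, so posterior odds = exp(-2.4871) = 0.083149.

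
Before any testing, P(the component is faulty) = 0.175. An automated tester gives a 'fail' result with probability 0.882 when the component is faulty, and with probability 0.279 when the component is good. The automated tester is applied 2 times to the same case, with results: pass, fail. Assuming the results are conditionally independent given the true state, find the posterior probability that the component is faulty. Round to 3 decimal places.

With H the event that the component is faulty, the joint likelihood of the observed sequence is P(data|H) = 0.118·0.882 = 0.10408 and P(data|¬H) = 0.721·0.279 = 0.20116.
Bayes: P(H|data) = 0.175·0.10408 / (0.175·0.10408 + 0.825·0.20116) = 0.018213/0.18417 = 0.0989.

Posterior P(H) ≈ 0.099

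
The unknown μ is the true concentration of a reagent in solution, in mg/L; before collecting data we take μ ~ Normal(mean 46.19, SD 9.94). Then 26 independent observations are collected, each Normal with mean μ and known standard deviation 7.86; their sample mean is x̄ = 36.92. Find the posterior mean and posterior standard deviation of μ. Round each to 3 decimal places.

With known σ, the Normal prior is conjugate. Weight on the data is w = (n/σ²)/(n/σ² + 1/τ₀²) = 0.420851/(0.420851+0.0101211) = 0.97652.
Posterior mean = w·x̄ + (1−w)·μ₀ = 0.97652·36.92 + 0.023484·46.19 = 37.138. Posterior variance = 1/(0.420851+0.0101211) = 2.32034, so SD = 1.523.

Posterior mean ≈ 37.138; posterior SD ≈ 1.523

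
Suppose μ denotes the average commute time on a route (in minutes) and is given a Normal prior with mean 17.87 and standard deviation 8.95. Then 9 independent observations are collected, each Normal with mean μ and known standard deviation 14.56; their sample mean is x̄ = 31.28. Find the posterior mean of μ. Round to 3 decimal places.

With known σ, the Normal prior is conjugate. Weight on the data is w = (n/σ²)/(n/σ² + 1/τ₀²) = 0.0424541/(0.0424541+0.0124840) = 0.77276.
Posterior mean = w·x̄ + (1−w)·μ₀ = 0.77276·31.28 + 0.22724·17.87 = 28.233.

Posterior mean ≈ 28.233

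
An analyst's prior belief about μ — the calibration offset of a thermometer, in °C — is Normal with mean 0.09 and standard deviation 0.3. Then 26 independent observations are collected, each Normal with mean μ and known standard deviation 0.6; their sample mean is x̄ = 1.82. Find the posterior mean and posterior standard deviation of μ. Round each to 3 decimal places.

Prior precision 1/τ₀² = 1/0.3² = 11.1111; data precision n/σ² = 26/0.6² = 72.2222.
Posterior precision = 11.1111 + 72.2222 = 83.3333, giving posterior SD = 1/√83.3333 = 0.110.
Posterior mean = (11.1111·0.09 + 72.2222·1.82) / 83.3333 = 1.589.

Posterior mean ≈ 1.589; posterior SD ≈ 0.110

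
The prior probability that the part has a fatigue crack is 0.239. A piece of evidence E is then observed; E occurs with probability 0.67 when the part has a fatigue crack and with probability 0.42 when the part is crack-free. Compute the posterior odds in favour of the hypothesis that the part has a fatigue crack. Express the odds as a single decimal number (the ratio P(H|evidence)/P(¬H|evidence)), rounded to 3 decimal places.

Prior odds = 0.239/(1−0.239) = 0.31406.
Likelihood ratio for E = 0.67/0.42 = 1.5952.
Posterior odds = prior odds × LR = 0.50100.

Posterior odds ≈ 0.501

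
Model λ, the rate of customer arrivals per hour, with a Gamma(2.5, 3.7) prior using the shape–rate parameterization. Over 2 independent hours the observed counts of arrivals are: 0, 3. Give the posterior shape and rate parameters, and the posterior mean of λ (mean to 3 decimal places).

Posterior: Gamma(shape=5.5, rate=5.7); mean ≈ 0.965

Total count ∑xᵢ = 3 over n = 2 hours.
Gamma is conjugate to the Poisson likelihood: posterior is Gamma(shape = 2.5+3 = 5.5, rate = 3.7+2 = 5.7).
E[λ | data] = 5.5/5.7 = 0.965.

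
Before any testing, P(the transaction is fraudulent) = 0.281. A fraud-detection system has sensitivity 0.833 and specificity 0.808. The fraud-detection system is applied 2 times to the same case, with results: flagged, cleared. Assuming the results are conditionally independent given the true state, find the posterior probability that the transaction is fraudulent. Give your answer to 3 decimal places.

Let H be the event that the transaction is fraudulent; start with P(H) = 0.281. P('flagged'|H) = 0.833, P('flagged'|¬H) = 0.192.
Update on result 1 ('flagged'): P(H) ← 0.833·0.2810 / (0.833·0.2810 + 0.192·0.7190) = 0.23407/0.37212 = 0.6290.
Update on result 2 ('cleared'): P(H) ← 0.167·0.6290 / (0.167·0.6290 + 0.808·0.3710) = 0.10505/0.40480 = 0.2595.

Posterior P(H) ≈ 0.260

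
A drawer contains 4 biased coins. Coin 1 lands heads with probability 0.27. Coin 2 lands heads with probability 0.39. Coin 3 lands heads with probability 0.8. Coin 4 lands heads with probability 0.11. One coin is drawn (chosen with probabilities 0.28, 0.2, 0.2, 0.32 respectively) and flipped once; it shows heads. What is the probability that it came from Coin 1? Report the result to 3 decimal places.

Tabulate prior·likelihood by source: [1] prior 0.28, lik 0.27, product 0.07560; [2] prior 0.2, lik 0.39, product 0.07800; [3] prior 0.2, lik 0.8, product 0.1600; [4] prior 0.32, lik 0.11, product 0.03520.
Normalizing constant = 0.34880; the posterior for Coin 1 is its product over the sum, 0.07560/0.34880 = 0.217.

Posterior probability ≈ 0.217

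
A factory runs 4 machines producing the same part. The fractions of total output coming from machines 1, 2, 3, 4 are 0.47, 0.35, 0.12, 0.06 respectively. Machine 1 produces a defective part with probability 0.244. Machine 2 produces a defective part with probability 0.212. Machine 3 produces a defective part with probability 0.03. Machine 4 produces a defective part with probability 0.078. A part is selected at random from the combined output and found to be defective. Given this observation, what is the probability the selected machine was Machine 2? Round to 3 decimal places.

P(defective|M1) = 0.244; P(defective|M2) = 0.212; P(defective|M3) = 0.03; P(defective|M4) = 0.078.
Prior × likelihood for each source: 0.47·0.244=0.1147, 0.35·0.212=0.07420, 0.12·0.03=0.003600, 0.06·0.078=0.004680. Summing gives P(defective) = 0.19716.
P(Machine 2 | defective) = 0.07420 / 0.19716 = 0.376.

Posterior probability ≈ 0.376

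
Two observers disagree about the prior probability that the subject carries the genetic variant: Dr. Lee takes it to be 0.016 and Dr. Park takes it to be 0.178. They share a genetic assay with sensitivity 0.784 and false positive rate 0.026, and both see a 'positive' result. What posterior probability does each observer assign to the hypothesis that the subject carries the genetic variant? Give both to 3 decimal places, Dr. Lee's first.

P('+'|H) = 0.784, P('+'|¬H) = 0.026.
Dr. Lee: numerator 0.784·0.016 = 0.012544; evidence = 0.012544+0.026·0.984 = 0.038128; posterior = 0.329.
Dr. Park: numerator 0.784·0.178 = 0.13955; evidence = 0.13955+0.026·0.822 = 0.16092; posterior = 0.867.

Dr. Lee: 0.329; Dr. Park: 0.867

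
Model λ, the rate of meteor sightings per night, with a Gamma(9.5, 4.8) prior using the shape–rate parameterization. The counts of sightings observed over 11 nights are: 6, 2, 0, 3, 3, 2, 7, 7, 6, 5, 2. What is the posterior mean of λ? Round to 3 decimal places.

Total count ∑xᵢ = 43 over n = 11 nights.
Gamma is conjugate to the Poisson likelihood: posterior is Gamma(shape = 9.5+43 = 52.5, rate = 4.8+11 = 15.8).
E[λ | data] = 52.5/15.8 = 3.323.

Posterior mean ≈ 3.323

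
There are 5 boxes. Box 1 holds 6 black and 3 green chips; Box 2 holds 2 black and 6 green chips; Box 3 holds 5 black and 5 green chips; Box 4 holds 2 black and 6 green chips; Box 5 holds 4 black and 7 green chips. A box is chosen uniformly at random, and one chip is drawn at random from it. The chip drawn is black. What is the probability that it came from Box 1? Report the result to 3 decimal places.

P(black|Box 1) = 0.6667; P(black|Box 2) = 0.25; P(black|Box 3) = 0.5; P(black|Box 4) = 0.25; P(black|Box 5) = 0.3636.
Prior × likelihood for each source: 0.2·0.6667=0.1333, 0.2·0.25=0.05000, 0.2·0.5=0.1000, 0.2·0.25=0.05000, 0.2·0.3636=0.07273. Summing gives P(black) = 0.40606.
P(Box 1 | black) = 0.1333 / 0.40606 = 0.328.

Posterior probability ≈ 0.328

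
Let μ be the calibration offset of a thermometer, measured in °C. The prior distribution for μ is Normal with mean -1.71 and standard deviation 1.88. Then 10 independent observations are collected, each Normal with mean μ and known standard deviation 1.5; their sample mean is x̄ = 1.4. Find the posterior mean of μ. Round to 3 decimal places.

Posterior mean ≈ 1.214

Prior precision 1/τ₀² = 1/1.88² = 0.282933; data precision n/σ² = 10/1.5² = 4.44444.
Posterior precision = 0.282933 + 4.44444 = 4.72738.
Posterior mean = (0.282933·-1.71 + 4.44444·1.4) / 4.72738 = 1.214.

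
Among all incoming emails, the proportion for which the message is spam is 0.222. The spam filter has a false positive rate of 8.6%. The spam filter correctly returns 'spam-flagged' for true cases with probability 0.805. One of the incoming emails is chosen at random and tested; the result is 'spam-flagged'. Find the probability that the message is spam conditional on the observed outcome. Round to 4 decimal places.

P(H | E) ≈ 0.7276

Let H be the event that the message is spam. P(H) = 0.222, so P(¬H) = 0.778. With E the 'spam-flagged' result, P(E|H) = 0.805 and P(E|¬H) = 0.086.
P(E) = 0.805·0.222 + 0.086·0.778 = 0.17871 + 0.066908 = 0.24562.
By Bayes' theorem, P(H|E) = 0.17871 / 0.24562 = 0.7276.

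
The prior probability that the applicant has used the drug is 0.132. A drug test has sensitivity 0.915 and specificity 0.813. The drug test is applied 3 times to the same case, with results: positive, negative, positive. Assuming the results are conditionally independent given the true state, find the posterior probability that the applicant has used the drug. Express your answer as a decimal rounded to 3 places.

Posterior P(H) ≈ 0.276

With H the event that the applicant has used the drug, the joint likelihood of the observed sequence is P(data|H) = 0.915·0.085·0.915 = 0.071164 and P(data|¬H) = 0.187·0.813·0.187 = 0.028430.
Bayes: P(H|data) = 0.132·0.071164 / (0.132·0.071164 + 0.868·0.028430) = 0.0093937/0.034071 = 0.2757.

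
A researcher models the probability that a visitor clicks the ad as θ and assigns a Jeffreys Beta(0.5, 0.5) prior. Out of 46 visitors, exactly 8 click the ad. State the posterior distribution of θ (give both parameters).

The binomial likelihood is conjugate to the Beta prior: with 8 successes and 38 failures, the posterior is Beta(0.5+8, 0.5+38) = Beta(8.5, 38.5).

Posterior: Beta(8.5, 38.5)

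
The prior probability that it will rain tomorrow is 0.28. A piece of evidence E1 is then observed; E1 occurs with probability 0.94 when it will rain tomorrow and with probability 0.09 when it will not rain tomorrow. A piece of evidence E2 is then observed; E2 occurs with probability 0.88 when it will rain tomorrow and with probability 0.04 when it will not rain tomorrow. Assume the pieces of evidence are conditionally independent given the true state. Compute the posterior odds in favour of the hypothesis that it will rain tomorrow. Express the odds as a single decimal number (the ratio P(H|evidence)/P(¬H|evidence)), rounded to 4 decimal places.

Posterior odds ≈ 89.3580

Prior odds = 0.28/(1−0.28) = 0.38889. In log-odds, ln(0.38889) = -0.94446.
Add log likelihood ratios: ln(10.444) + ln(22.000) = 5.4371.
Posterior log-odds = 4.4927, so posterior odds = exp(4.4927) = 89.358.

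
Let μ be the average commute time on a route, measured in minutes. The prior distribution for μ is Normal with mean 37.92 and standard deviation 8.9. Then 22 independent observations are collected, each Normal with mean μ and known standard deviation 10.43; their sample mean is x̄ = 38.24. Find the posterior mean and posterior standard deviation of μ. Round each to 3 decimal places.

Posterior mean ≈ 38.221; posterior SD ≈ 2.157

Prior precision 1/τ₀² = 1/8.9² = 0.0126247; data precision n/σ² = 22/10.43² = 0.202234.
Posterior precision = 0.0126247 + 0.202234 = 0.214859, giving posterior SD = 1/√0.214859 = 2.157.
Posterior mean = (0.0126247·37.92 + 0.202234·38.24) / 0.214859 = 38.221.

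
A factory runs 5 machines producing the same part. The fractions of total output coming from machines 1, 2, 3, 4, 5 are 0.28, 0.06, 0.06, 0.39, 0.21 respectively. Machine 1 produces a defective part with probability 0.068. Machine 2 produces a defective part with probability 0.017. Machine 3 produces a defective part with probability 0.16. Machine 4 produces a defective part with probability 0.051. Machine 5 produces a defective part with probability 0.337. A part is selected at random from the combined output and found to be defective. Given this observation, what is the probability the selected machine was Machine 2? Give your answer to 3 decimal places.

Posterior probability ≈ 0.008

Tabulate prior·likelihood by source: [1] prior 0.28, lik 0.068, product 0.01904; [2] prior 0.06, lik 0.017, product 0.001020; [3] prior 0.06, lik 0.16, product 0.009600; [4] prior 0.39, lik 0.051, product 0.01989; [5] prior 0.21, lik 0.337, product 0.07077.
Normalizing constant = 0.12032; the posterior for Machine 2 is its product over the sum, 0.001020/0.12032 = 0.008.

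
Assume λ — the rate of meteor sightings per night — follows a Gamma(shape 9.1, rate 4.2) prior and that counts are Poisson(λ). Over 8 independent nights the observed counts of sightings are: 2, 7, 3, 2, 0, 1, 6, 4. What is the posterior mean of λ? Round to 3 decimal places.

Posterior mean ≈ 2.795

Total count ∑xᵢ = 25 over n = 8 nights.
Gamma is conjugate to the Poisson likelihood: posterior is Gamma(shape = 9.1+25 = 34.1, rate = 4.2+8 = 12.2).
E[λ | data] = 34.1/12.2 = 2.795.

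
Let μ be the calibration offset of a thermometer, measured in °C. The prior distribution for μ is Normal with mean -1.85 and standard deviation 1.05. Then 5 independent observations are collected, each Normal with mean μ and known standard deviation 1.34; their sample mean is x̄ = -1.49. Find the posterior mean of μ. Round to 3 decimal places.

Posterior mean ≈ -1.578

With known σ, the Normal prior is conjugate. Weight on the data is w = (n/σ²)/(n/σ² + 1/τ₀²) = 2.78458/(2.78458+0.907029) = 0.75430.
Posterior mean = w·x̄ + (1−w)·μ₀ = 0.75430·-1.49 + 0.24570·-1.85 = -1.578.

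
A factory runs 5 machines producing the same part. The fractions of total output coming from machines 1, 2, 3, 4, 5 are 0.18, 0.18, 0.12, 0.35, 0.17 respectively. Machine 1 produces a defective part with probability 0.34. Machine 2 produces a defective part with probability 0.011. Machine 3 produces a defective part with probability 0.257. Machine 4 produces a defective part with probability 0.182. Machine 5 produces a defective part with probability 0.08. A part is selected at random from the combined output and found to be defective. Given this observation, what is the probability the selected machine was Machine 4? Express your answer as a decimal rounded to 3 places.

Posterior probability ≈ 0.372

P(defective|M1) = 0.34; P(defective|M2) = 0.011; P(defective|M3) = 0.257; P(defective|M4) = 0.182; P(defective|M5) = 0.08.
Prior × likelihood for each source: 0.18·0.34=0.06120, 0.18·0.011=0.001980, 0.12·0.257=0.03084, 0.35·0.182=0.06370, 0.17·0.08=0.01360. Summing gives P(defective) = 0.17132.
P(Machine 4 | defective) = 0.06370 / 0.17132 = 0.372.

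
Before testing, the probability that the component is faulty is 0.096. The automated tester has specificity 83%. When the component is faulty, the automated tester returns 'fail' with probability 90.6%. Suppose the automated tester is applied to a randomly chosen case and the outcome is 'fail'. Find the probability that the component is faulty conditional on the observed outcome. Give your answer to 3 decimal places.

Let H be the event that the component is faulty. P(H) = 0.096, so P(¬H) = 0.904. With E the 'fail' result, P(E|H) = 0.906 and P(E|¬H) = 0.17.
P(E) = 0.906·0.096 + 0.17·0.904 = 0.086976 + 0.15368 = 0.24066.
By Bayes' theorem, P(H|E) = 0.086976 / 0.24066 = 0.361.

P(H | E) ≈ 0.361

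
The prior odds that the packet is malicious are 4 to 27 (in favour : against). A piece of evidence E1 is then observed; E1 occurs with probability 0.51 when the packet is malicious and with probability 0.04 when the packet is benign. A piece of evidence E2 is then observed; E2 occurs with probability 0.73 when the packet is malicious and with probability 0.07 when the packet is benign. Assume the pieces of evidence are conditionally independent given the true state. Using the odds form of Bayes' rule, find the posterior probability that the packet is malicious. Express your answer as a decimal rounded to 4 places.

Posterior probability ≈ 0.9517

Prior odds = 4/27 = 0.14815. In log-odds, ln(0.14815) = -1.9095.
Add log likelihood ratios: ln(12.750) + ln(10.429) = 4.8901.
Posterior log-odds = 2.9805, so posterior odds = exp(2.9805) = 19.698. Converting, P(H|E) = 19.698/20.698 = 0.9517.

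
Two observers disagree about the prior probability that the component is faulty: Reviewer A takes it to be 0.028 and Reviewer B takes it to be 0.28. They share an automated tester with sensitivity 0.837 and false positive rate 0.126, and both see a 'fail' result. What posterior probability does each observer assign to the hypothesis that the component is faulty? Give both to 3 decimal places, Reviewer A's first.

Reviewer A: 0.161; Reviewer B: 0.721

The likelihood ratio for a 'fail' result is 0.837/0.126 = 6.6429.
Reviewer A: prior odds 0.028/0.972 = 0.028807; posterior odds 0.19136; posterior probability 0.161.
Reviewer B: prior odds 0.28/0.72 = 0.38889; posterior odds 2.5833; posterior probability 0.721.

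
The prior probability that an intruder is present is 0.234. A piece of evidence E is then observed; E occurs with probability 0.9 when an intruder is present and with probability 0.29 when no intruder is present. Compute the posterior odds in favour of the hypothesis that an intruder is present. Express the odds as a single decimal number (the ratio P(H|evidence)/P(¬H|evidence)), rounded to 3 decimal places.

Prior odds = 0.234/(1−0.234) = 0.30548. In log-odds, ln(0.30548) = -1.1859.
Add log likelihood ratio: ln(3.1034) = 1.1325.
Posterior log-odds = -0.053347, so posterior odds = exp(-0.053347) = 0.94805.

Posterior odds ≈ 0.948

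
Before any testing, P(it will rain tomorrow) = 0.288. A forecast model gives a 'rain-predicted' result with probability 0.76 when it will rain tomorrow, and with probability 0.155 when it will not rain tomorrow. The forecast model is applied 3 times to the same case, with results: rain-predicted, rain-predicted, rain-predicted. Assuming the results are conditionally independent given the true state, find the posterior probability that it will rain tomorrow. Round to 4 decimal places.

Posterior P(H) ≈ 0.9795

With H the event that it will rain tomorrow, the joint likelihood of the observed sequence is P(data|H) = 0.76·0.76·0.76 = 0.43898 and P(data|¬H) = 0.155·0.155·0.155 = 0.0037239.
Bayes: P(H|data) = 0.288·0.43898 / (0.288·0.43898 + 0.712·0.0037239) = 0.12643/0.12908 = 0.9795.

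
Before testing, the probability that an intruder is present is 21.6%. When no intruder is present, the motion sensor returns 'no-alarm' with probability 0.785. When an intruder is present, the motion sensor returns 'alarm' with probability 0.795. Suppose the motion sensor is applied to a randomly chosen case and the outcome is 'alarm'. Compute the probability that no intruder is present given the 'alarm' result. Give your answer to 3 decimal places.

P(¬H | E) ≈ 0.495

Write H for 'an intruder is present'. Prior odds H:¬H = 0.216/0.784 = 0.27551. For the 'alarm' outcome, the likelihood ratio is 0.795/0.215 = 3.6977.
Posterior odds = 0.27551 × 3.6977 = 1.0187, so P(H|E) = 1.0187/(1+1.0187) = 0.505. Then P(¬H|E) = 1 − 0.505 = 0.495.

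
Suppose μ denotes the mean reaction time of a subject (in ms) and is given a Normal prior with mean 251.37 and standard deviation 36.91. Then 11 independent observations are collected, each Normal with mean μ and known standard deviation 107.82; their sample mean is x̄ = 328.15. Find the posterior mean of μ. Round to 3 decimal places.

Posterior mean ≈ 294.608

Prior precision 1/τ₀² = 1/36.91² = 0.00073403; data precision n/σ² = 11/107.82² = 0.00094622.
Posterior precision = 0.00073403 + 0.00094622 = 0.00168025.
Posterior mean = (0.00073403·251.37 + 0.00094622·328.15) / 0.00168025 = 294.608.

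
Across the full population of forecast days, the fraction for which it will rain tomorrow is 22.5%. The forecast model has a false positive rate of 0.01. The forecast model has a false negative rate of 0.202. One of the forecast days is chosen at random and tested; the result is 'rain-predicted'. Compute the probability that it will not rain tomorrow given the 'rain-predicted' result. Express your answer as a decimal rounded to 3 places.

P(¬H | E) ≈ 0.041

Write H for 'it will rain tomorrow'. Prior odds H:¬H = 0.225/0.775 = 0.29032. For the 'rain-predicted' outcome, the likelihood ratio is 0.798/0.01 = 79.800.
Posterior odds = 0.29032 × 79.800 = 23.168, so P(H|E) = 23.168/(1+23.168) = 0.959. Then P(¬H|E) = 1 − 0.959 = 0.041.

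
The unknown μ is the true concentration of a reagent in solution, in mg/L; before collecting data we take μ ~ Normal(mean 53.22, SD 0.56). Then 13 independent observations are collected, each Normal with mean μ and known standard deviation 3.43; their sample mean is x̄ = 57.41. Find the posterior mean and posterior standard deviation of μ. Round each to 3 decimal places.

Posterior mean ≈ 54.298; posterior SD ≈ 0.483

With known σ, the Normal prior is conjugate. Weight on the data is w = (n/σ²)/(n/σ² + 1/τ₀²) = 1.10498/(1.10498+3.18878) = 0.25735.
Posterior mean = w·x̄ + (1−w)·μ₀ = 0.25735·57.41 + 0.74265·53.22 = 54.298. Posterior variance = 1/(1.10498+3.18878) = 0.232896, so SD = 0.483.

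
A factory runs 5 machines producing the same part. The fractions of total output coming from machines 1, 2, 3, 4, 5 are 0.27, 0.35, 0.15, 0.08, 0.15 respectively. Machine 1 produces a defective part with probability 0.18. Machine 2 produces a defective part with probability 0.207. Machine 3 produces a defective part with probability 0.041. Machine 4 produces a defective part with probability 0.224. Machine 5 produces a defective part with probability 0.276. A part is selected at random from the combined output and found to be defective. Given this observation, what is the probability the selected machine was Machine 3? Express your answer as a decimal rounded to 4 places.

P(defective|M1) = 0.18; P(defective|M2) = 0.207; P(defective|M3) = 0.041; P(defective|M4) = 0.224; P(defective|M5) = 0.276.
Prior × likelihood for each source: 0.27·0.18=0.04860, 0.35·0.207=0.07245, 0.15·0.041=0.006150, 0.08·0.224=0.01792, 0.15·0.276=0.04140. Summing gives P(defective) = 0.18652.
P(Machine 3 | defective) = 0.006150 / 0.18652 = 0.0330.

Posterior probability ≈ 0.0330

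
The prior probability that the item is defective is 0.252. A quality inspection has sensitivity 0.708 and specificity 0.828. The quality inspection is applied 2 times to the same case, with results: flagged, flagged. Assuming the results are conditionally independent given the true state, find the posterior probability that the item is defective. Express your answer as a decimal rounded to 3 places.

Posterior P(H) ≈ 0.851

With H the event that the item is defective, the joint likelihood of the observed sequence is P(data|H) = 0.708·0.708 = 0.50126 and P(data|¬H) = 0.172·0.172 = 0.029584.
Bayes: P(H|data) = 0.252·0.50126 / (0.252·0.50126 + 0.748·0.029584) = 0.12632/0.14845 = 0.8509.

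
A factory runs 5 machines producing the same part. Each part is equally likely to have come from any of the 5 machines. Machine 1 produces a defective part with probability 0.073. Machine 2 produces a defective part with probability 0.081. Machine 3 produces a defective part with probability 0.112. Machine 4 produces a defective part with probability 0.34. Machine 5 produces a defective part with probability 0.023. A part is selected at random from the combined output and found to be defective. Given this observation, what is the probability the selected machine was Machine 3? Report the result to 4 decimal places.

P(defective|M1) = 0.073; P(defective|M2) = 0.081; P(defective|M3) = 0.112; P(defective|M4) = 0.34; P(defective|M5) = 0.023.
Prior × likelihood for each source: 0.2·0.073=0.01460, 0.2·0.081=0.01620, 0.2·0.112=0.02240, 0.2·0.34=0.06800, 0.2·0.023=0.004600. Summing gives P(defective) = 0.12580.
P(Machine 3 | defective) = 0.02240 / 0.12580 = 0.1781.

Posterior probability ≈ 0.1781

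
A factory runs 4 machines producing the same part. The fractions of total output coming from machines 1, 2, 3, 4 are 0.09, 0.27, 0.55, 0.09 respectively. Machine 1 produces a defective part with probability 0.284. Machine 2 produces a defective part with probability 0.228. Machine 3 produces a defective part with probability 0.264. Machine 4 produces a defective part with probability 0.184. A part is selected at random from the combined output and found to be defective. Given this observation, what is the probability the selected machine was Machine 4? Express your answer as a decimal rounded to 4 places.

Posterior probability ≈ 0.0665

P(defective|M1) = 0.284; P(defective|M2) = 0.228; P(defective|M3) = 0.264; P(defective|M4) = 0.184.
Prior × likelihood for each source: 0.09·0.284=0.02556, 0.27·0.228=0.06156, 0.55·0.264=0.1452, 0.09·0.184=0.01656. Summing gives P(defective) = 0.24888.
P(Machine 4 | defective) = 0.01656 / 0.24888 = 0.0665.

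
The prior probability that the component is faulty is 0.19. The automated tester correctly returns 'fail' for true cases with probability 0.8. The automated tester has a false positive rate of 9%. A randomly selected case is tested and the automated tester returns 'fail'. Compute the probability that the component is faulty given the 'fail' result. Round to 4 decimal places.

P(H | E) ≈ 0.6759

Let H be the event that the component is faulty. P(H) = 0.19, so P(¬H) = 0.81. With E the 'fail' result, P(E|H) = 0.8 and P(E|¬H) = 0.09.
P(E) = 0.8·0.19 + 0.09·0.81 = 0.15200 + 0.072900 = 0.22490.
By Bayes' theorem, P(H|E) = 0.15200 / 0.22490 = 0.6759.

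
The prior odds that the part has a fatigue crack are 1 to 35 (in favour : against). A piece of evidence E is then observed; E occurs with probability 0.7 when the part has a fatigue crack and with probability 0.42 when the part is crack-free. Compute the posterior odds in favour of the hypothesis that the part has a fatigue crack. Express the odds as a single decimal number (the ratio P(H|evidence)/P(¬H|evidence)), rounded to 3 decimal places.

Prior odds = 1/35 = 0.028571. In log-odds, ln(0.028571) = -3.5553.
Add log likelihood ratio: ln(1.6667) = 0.51083.
Posterior log-odds = -3.0445, so posterior odds = exp(-3.0445) = 0.047619.

Posterior odds ≈ 0.048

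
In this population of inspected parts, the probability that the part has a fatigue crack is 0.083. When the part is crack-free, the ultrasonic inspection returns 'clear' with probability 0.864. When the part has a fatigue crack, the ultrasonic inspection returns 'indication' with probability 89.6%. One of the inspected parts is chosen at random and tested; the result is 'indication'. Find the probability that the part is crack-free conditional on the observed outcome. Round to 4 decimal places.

P(¬H | E) ≈ 0.6264

Write H for 'the part has a fatigue crack'. Prior odds H:¬H = 0.083/0.917 = 0.090513. For the 'indication' outcome, the likelihood ratio is 0.896/0.136 = 6.5882.
Posterior odds = 0.090513 × 6.5882 = 0.59632, so P(H|E) = 0.59632/(1+0.59632) = 0.3736. Then P(¬H|E) = 1 − 0.3736 = 0.6264.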